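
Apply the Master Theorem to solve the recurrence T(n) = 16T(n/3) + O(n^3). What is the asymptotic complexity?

Master Theorem for T(n) = 16T(n/3) + O(n^3):

a = 16, b = 3, c = 3
log_b(a) = log_3(16) = 2.5237

Case 3: c = 3 > log_3(16) = 2.5237
T(n) = O(n^3) = O(n^3)

For T(n) = 16T(n/3) + O(n^3): log_3(16) = 2.5237. This is Case 3 of the Master Theorem (c > log_b(a), work dominated by root), giving O(n^3).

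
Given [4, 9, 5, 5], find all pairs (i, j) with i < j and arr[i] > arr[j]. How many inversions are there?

Finding inversions in [4, 9, 5, 5]:

(1, 2): arr[1]=9 > arr[2]=5
(1, 3): arr[1]=9 > arr[3]=5

Total inversions: 2

The array has 2 inversion(s): (1,2), (1,3). Each pair (i,j) satisfies i < j and arr[i] > arr[j].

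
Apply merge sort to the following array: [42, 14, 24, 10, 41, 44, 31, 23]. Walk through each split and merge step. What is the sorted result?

Merge sort trace:

Split: [42, 14, 24, 10, 41, 44, 31, 23] -> [42, 14, 24, 10] and [41, 44, 31, 23]
  Split: [42, 14, 24, 10] -> [42, 14] and [24, 10]
    Split: [42, 14] -> [42] and [14]
    Merge: [42] + [14] -> [14, 42]
    Split: [24, 10] -> [24] and [10]
    Merge: [24] + [10] -> [10, 24]
  Merge: [14, 42] + [10, 24] -> [10, 14, 24, 42]
  Split: [41, 44, 31, 23] -> [41, 44] and [31, 23]
    Split: [41, 44] -> [41] and [44]
    Merge: [41] + [44] -> [41, 44]
    Split: [31, 23] -> [31] and [23]
    Merge: [31] + [23] -> [23, 31]
  Merge: [41, 44] + [23, 31] -> [23, 31, 41, 44]
Merge: [10, 14, 24, 42] + [23, 31, 41, 44] -> [10, 14, 23, 24, 31, 41, 42, 44]

Final sorted array: [10, 14, 23, 24, 31, 41, 42, 44]

The merge sort proceeds by recursively splitting the array and merging sorted halves.
After all merges, the sorted array is [10, 14, 23, 24, 31, 41, 42, 44].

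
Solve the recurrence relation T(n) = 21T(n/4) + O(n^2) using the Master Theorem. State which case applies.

Master Theorem for T(n) = 21T(n/4) + O(n^2):

a = 21, b = 4, c = 2
log_b(a) = log_4(21) = 2.1962

Case 1: c = 2 < log_4(21) = 2.1962
T(n) = O(n^(log_4 21))

For T(n) = 21T(n/4) + O(n^2): log_4(21) = 2.1962. This is Case 1 of the Master Theorem (c < log_b(a), work dominated by leaves), giving O(n^(log_4 21)).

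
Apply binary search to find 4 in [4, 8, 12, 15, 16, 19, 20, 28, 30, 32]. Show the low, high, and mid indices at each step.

Binary search for 4 in [4, 8, 12, 15, 16, 19, 20, 28, 30, 32]:

lo=0, hi=9, mid=4, arr[mid]=16 -> 16 > 4, search left half
lo=0, hi=3, mid=1, arr[mid]=8 -> 8 > 4, search left half
lo=0, hi=0, mid=0, arr[mid]=4 -> Found target at index 0!

Binary search finds 4 at index 0 after 3 comparisons. The search repeatedly halves the search space by comparing with the middle element.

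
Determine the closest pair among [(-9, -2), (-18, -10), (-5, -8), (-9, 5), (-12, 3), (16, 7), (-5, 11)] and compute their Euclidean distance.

Computing all pairwise distances among 7 points:

d((-9, -2), (-18, -10)) = 12.0416
d((-9, -2), (-5, -8)) = 7.2111
d((-9, -2), (-9, 5)) = 7.0
d((-9, -2), (-12, 3)) = 5.831
d((-9, -2), (16, 7)) = 26.5707
d((-9, -2), (-5, 11)) = 13.6015
d((-18, -10), (-5, -8)) = 13.1529
d((-18, -10), (-9, 5)) = 17.4929
d((-18, -10), (-12, 3)) = 14.3178
d((-18, -10), (16, 7)) = 38.0132
d((-18, -10), (-5, 11)) = 24.6982
d((-5, -8), (-9, 5)) = 13.6015
d((-5, -8), (-12, 3)) = 13.0384
d((-5, -8), (16, 7)) = 25.807
d((-5, -8), (-5, 11)) = 19.0
d((-9, 5), (-12, 3)) = 3.6056 <-- minimum
d((-9, 5), (16, 7)) = 25.0799
d((-9, 5), (-5, 11)) = 7.2111
d((-12, 3), (16, 7)) = 28.2843
d((-12, 3), (-5, 11)) = 10.6301
d((16, 7), (-5, 11)) = 21.3776

Closest pair: (-9, 5) and (-12, 3) with distance 3.6056

The closest pair is (-9, 5) and (-12, 3) with Euclidean distance 3.6056. For 7 points, brute-force pairwise comparison is shown above. For large n, the divide-and-conquer algorithm (sort by x, recurse on halves, check the dividing strip) achieves O(n log n).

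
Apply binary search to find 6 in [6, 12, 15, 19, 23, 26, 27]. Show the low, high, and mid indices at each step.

Binary search for 6 in [6, 12, 15, 19, 23, 26, 27]:

lo=0, hi=6, mid=3, arr[mid]=19 -> 19 > 6, search left half
lo=0, hi=2, mid=1, arr[mid]=12 -> 12 > 6, search left half
lo=0, hi=0, mid=0, arr[mid]=6 -> Found target at index 0!

Binary search finds 6 at index 0 after 3 comparisons. The search repeatedly halves the search space by comparing with the middle element.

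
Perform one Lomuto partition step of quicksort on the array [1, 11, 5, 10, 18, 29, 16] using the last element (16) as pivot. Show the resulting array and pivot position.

Lomuto partition with pivot = 16:

Initial array: [1, 11, 5, 10, 18, 29, 16]

arr[0]=1 <= 16: swap with position 0, array becomes [1, 11, 5, 10, 18, 29, 16]
arr[1]=11 <= 16: swap with position 1, array becomes [1, 11, 5, 10, 18, 29, 16]
arr[2]=5 <= 16: swap with position 2, array becomes [1, 11, 5, 10, 18, 29, 16]
arr[3]=10 <= 16: swap with position 3, array becomes [1, 11, 5, 10, 18, 29, 16]
arr[4]=18 > 16: no swap
arr[5]=29 > 16: no swap

Place pivot at position 4: [1, 11, 5, 10, 16, 29, 18]
Pivot position: 4

After partitioning with pivot 16, the array becomes [1, 11, 5, 10, 16, 29, 18]. The pivot is placed at index 4. All elements to the left of the pivot are <= 16, and all elements to the right are > 16.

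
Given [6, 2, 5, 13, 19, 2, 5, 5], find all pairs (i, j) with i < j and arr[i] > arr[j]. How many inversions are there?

Finding inversions in [6, 2, 5, 13, 19, 2, 5, 5]:

(0, 1): arr[0]=6 > arr[1]=2
(0, 2): arr[0]=6 > arr[2]=5
(0, 5): arr[0]=6 > arr[5]=2
(0, 6): arr[0]=6 > arr[6]=5
(0, 7): arr[0]=6 > arr[7]=5
(2, 5): arr[2]=5 > arr[5]=2
(3, 5): arr[3]=13 > arr[5]=2
(3, 6): arr[3]=13 > arr[6]=5
(3, 7): arr[3]=13 > arr[7]=5
(4, 5): arr[4]=19 > arr[5]=2
(4, 6): arr[4]=19 > arr[6]=5
(4, 7): arr[4]=19 > arr[7]=5

Total inversions: 12

The array has 12 inversion(s): (0,1), (0,2), (0,5), (0,6), (0,7), (2,5), (3,5), (3,6), (3,7), (4,5), (4,6), (4,7). Each pair (i,j) satisfies i < j and arr[i] > arr[j].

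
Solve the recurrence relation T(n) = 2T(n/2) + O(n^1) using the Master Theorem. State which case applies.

Master Theorem for T(n) = 2T(n/2) + O(n^1):

a = 2, b = 2, c = 1
log_b(a) = log_2(2) = 1.0000

Case 2: c = 1 = log_2(2) = 1.0000
T(n) = O(n^1 log n) = O(n log n)

For T(n) = 2T(n/2) + O(n^1): log_2(2) = 1.0000. This is Case 2 of the Master Theorem (c = log_b(a), equal work at all levels), giving O(n log n).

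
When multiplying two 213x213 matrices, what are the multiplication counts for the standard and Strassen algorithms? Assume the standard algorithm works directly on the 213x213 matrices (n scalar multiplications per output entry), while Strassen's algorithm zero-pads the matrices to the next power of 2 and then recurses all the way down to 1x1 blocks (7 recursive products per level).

Matrix multiplication for 213x213 matrices:

Strassen's algorithm requires power-of-2 dimensions. Pad 213x213 to 256x256 (next power of 2).

Standard algorithm: 213^3 = 9663597 multiplications
Strassen's algorithm: 7^(log2(256)) = 7^8 = 5764801 multiplications
Savings: 9663597 - 5764801 = 3898796 multiplications

Standard: 9663597 multiplications (213^3). Strassen: 5764801 multiplications (7^8, after padding to 256x256). Strassen reduces 8 recursive multiplications to 7 at each level.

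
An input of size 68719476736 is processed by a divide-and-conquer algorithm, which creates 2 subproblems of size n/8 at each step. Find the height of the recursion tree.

For divide and conquer with division factor 8:

Problem sizes at each level:
Level 0: 68719476736
Level 1: 8589934592
Level 2: 1073741824
Level 3: 134217728
Level 4: 16777216
Level 5: 2097152
Level 6: 262144
Level 7: 32768
Level 8: 4096
Level 9: 512
Level 10: 64
Level 11: 8
Level 12: 1

The root is level 0 and the size-1 base case is level 12 (the tree spans levels 0 through 12, i.e. 13 levels counting the root), so the depth is the number of divisions: log_8(68719476736) = 12

The recursion tree depth is log_8(68719476736) = 12. At each level, the problem size is divided by 8, so it takes 12 divisions to reduce to a base case of size 1. The algorithm makes 2 recursive calls at each level.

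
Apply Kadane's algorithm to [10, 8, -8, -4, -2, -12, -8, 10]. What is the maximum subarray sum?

Using Kadane's algorithm on [10, 8, -8, -4, -2, -12, -8, 10]:

Scanning through the array:
Position 1 (value 8): max_ending_here = 18, max_so_far = 18
Position 2 (value -8): max_ending_here = 10, max_so_far = 18
Position 3 (value -4): max_ending_here = 6, max_so_far = 18
Position 4 (value -2): max_ending_here = 4, max_so_far = 18
Position 5 (value -12): max_ending_here = -8, max_so_far = 18
Position 6 (value -8): max_ending_here = -8, max_so_far = 18
Position 7 (value 10): max_ending_here = 10, max_so_far = 18

Maximum subarray: [10, 8]
Maximum sum: 18

The maximum subarray is [10, 8] with sum 18. This subarray runs from index 0 to index 1.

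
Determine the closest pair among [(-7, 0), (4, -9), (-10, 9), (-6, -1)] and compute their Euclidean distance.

Computing all pairwise distances among 4 points:

d((-7, 0), (4, -9)) = 14.2127
d((-7, 0), (-10, 9)) = 9.4868
d((-7, 0), (-6, -1)) = 1.4142 <-- minimum
d((4, -9), (-10, 9)) = 22.8035
d((4, -9), (-6, -1)) = 12.8062
d((-10, 9), (-6, -1)) = 10.7703

Closest pair: (-7, 0) and (-6, -1) with distance 1.4142

The closest pair is (-7, 0) and (-6, -1) with Euclidean distance 1.4142. For 4 points, brute-force pairwise comparison is shown above. For large n, the divide-and-conquer algorithm (sort by x, recurse on halves, check the dividing strip) achieves O(n log n).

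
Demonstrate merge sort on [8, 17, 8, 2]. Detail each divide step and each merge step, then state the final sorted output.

Merge sort trace:

Split: [8, 17, 8, 2] -> [8, 17] and [8, 2]
  Split: [8, 17] -> [8] and [17]
  Merge: [8] + [17] -> [8, 17]
  Split: [8, 2] -> [8] and [2]
  Merge: [8] + [2] -> [2, 8]
Merge: [8, 17] + [2, 8] -> [2, 8, 8, 17]

Final sorted array: [2, 8, 8, 17]

The merge sort proceeds by recursively splitting the array and merging sorted halves.
After all merges, the sorted array is [2, 8, 8, 17].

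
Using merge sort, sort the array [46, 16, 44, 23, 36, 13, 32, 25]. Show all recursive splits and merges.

Merge sort trace:

Split: [46, 16, 44, 23, 36, 13, 32, 25] -> [46, 16, 44, 23] and [36, 13, 32, 25]
  Split: [46, 16, 44, 23] -> [46, 16] and [44, 23]
    Split: [46, 16] -> [46] and [16]
    Merge: [46] + [16] -> [16, 46]
    Split: [44, 23] -> [44] and [23]
    Merge: [44] + [23] -> [23, 44]
  Merge: [16, 46] + [23, 44] -> [16, 23, 44, 46]
  Split: [36, 13, 32, 25] -> [36, 13] and [32, 25]
    Split: [36, 13] -> [36] and [13]
    Merge: [36] + [13] -> [13, 36]
    Split: [32, 25] -> [32] and [25]
    Merge: [32] + [25] -> [25, 32]
  Merge: [13, 36] + [25, 32] -> [13, 25, 32, 36]
Merge: [16, 23, 44, 46] + [13, 25, 32, 36] -> [13, 16, 23, 25, 32, 36, 44, 46]

Final sorted array: [13, 16, 23, 25, 32, 36, 44, 46]

The merge sort proceeds by recursively splitting the array and merging sorted halves.
After all merges, the sorted array is [13, 16, 23, 25, 32, 36, 44, 46].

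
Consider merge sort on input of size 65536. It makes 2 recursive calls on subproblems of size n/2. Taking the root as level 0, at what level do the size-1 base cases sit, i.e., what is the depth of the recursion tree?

For divide and conquer with division factor 2:

Problem sizes at each level:
Level 0: 65536
Level 1: 32768
Level 2: 16384
Level 3: 8192
Level 4: 4096
Level 5: 2048
Level 6: 1024
Level 7: 512
Level 8: 256
Level 9: 128
Level 10: 64
Level 11: 32
Level 12: 16
Level 13: 8
Level 14: 4
Level 15: 2
Level 16: 1

The root is level 0 and the size-1 base case is level 16 (the tree spans levels 0 through 16, i.e. 17 levels counting the root), so the depth is the number of divisions: log_2(65536) = 16

The recursion tree depth is log_2(65536) = 16. At each level, the problem size is divided by 2, so it takes 16 divisions to reduce to a base case of size 1. The algorithm makes 2 recursive calls at each level.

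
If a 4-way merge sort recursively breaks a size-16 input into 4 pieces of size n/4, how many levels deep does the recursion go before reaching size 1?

For divide and conquer with division factor 4:

Problem sizes at each level:
Level 0: 16
Level 1: 4
Level 2: 1

The root is level 0 and the size-1 base case is level 2 (the tree spans levels 0 through 2, i.e. 3 levels counting the root), so the depth is the number of divisions: log_4(16) = 2

The recursion tree depth is log_4(16) = 2. At each level, the problem size is divided by 4, so it takes 2 divisions to reduce to a base case of size 1. The algorithm makes 4 recursive calls at each level.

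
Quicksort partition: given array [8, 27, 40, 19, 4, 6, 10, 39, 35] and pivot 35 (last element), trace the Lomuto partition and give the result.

Lomuto partition with pivot = 35:

Initial array: [8, 27, 40, 19, 4, 6, 10, 39, 35]

arr[0]=8 <= 35: swap with position 0, array becomes [8, 27, 40, 19, 4, 6, 10, 39, 35]
arr[1]=27 <= 35: swap with position 1, array becomes [8, 27, 40, 19, 4, 6, 10, 39, 35]
arr[2]=40 > 35: no swap
arr[3]=19 <= 35: swap with position 2, array becomes [8, 27, 19, 40, 4, 6, 10, 39, 35]
arr[4]=4 <= 35: swap with position 3, array becomes [8, 27, 19, 4, 40, 6, 10, 39, 35]
arr[5]=6 <= 35: swap with position 4, array becomes [8, 27, 19, 4, 6, 40, 10, 39, 35]
arr[6]=10 <= 35: swap with position 5, array becomes [8, 27, 19, 4, 6, 10, 40, 39, 35]
arr[7]=39 > 35: no swap

Place pivot at position 6: [8, 27, 19, 4, 6, 10, 35, 39, 40]
Pivot position: 6

After partitioning with pivot 35, the array becomes [8, 27, 19, 4, 6, 10, 35, 39, 40]. The pivot is placed at index 6. All elements to the left of the pivot are <= 35, and all elements to the right are > 35.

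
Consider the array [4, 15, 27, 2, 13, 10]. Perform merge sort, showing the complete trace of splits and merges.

Merge sort trace:

Split: [4, 15, 27, 2, 13, 10] -> [4, 15, 27] and [2, 13, 10]
  Split: [4, 15, 27] -> [4] and [15, 27]
    Split: [15, 27] -> [15] and [27]
    Merge: [15] + [27] -> [15, 27]
  Merge: [4] + [15, 27] -> [4, 15, 27]
  Split: [2, 13, 10] -> [2] and [13, 10]
    Split: [13, 10] -> [13] and [10]
    Merge: [13] + [10] -> [10, 13]
  Merge: [2] + [10, 13] -> [2, 10, 13]
Merge: [4, 15, 27] + [2, 10, 13] -> [2, 4, 10, 13, 15, 27]

Final sorted array: [2, 4, 10, 13, 15, 27]

The merge sort proceeds by recursively splitting the array and merging sorted halves.
After all merges, the sorted array is [2, 4, 10, 13, 15, 27].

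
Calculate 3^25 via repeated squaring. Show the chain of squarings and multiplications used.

Computing 3^25 by squaring (build up from 3^1; each line after the first costs one multiplication):

3^1 = 3
3^2 = (3^1)^2 = 3^2 = 9
3^3 = 3 * 3^2 = 3 * 9 = 27
3^6 = (3^3)^2 = 27^2 = 729
3^12 = (3^6)^2 = 729^2 = 531441
3^24 = (3^12)^2 = 531441^2 = 282429536481
3^25 = 3 * 3^24 = 3 * 282429536481 = 847288609443

Result: 847288609443
Multiplications needed: 6 (6 lines after 3^1)

3^25 = 847288609443. Using exponentiation by squaring, this requires 6 multiplications. The key idea: if the exponent is even, square the half-power; if odd, multiply by the base once.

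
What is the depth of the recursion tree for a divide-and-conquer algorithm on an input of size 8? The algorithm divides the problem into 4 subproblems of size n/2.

For divide and conquer with division factor 2:

Problem sizes at each level:
Level 0: 8
Level 1: 4
Level 2: 2
Level 3: 1

The root is level 0 and the size-1 base case is level 3 (the tree spans levels 0 through 3, i.e. 4 levels counting the root), so the depth is the number of divisions: log_2(8) = 3

The recursion tree depth is log_2(8) = 3. At each level, the problem size is divided by 2, so it takes 3 divisions to reduce to a base case of size 1. The algorithm makes 4 recursive calls at each level.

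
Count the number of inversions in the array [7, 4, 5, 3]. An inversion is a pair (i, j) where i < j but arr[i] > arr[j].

Finding inversions in [7, 4, 5, 3]:

(0, 1): arr[0]=7 > arr[1]=4
(0, 2): arr[0]=7 > arr[2]=5
(0, 3): arr[0]=7 > arr[3]=3
(1, 3): arr[1]=4 > arr[3]=3
(2, 3): arr[2]=5 > arr[3]=3

Total inversions: 5

The array has 5 inversion(s): (0,1), (0,2), (0,3), (1,3), (2,3). Each pair (i,j) satisfies i < j and arr[i] > arr[j].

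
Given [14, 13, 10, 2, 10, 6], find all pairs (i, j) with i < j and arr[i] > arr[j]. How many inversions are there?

Finding inversions in [14, 13, 10, 2, 10, 6]:

(0, 1): arr[0]=14 > arr[1]=13
(0, 2): arr[0]=14 > arr[2]=10
(0, 3): arr[0]=14 > arr[3]=2
(0, 4): arr[0]=14 > arr[4]=10
(0, 5): arr[0]=14 > arr[5]=6
(1, 2): arr[1]=13 > arr[2]=10
(1, 3): arr[1]=13 > arr[3]=2
(1, 4): arr[1]=13 > arr[4]=10
(1, 5): arr[1]=13 > arr[5]=6
(2, 3): arr[2]=10 > arr[3]=2
(2, 5): arr[2]=10 > arr[5]=6
(4, 5): arr[4]=10 > arr[5]=6

Total inversions: 12

The array has 12 inversion(s): (0,1), (0,2), (0,3), (0,4), (0,5), (1,2), (1,3), (1,4), (1,5), (2,3), (2,5), (4,5). Each pair (i,j) satisfies i < j and arr[i] > arr[j].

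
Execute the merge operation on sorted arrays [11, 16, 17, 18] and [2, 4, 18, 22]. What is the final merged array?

Merging process:

Compare 11 vs 2: take 2 from right. Merged: [2]
Compare 11 vs 4: take 4 from right. Merged: [2, 4]
Compare 11 vs 18: take 11 from left. Merged: [2, 4, 11]
Compare 16 vs 18: take 16 from left. Merged: [2, 4, 11, 16]
Compare 17 vs 18: take 17 from left. Merged: [2, 4, 11, 16, 17]
Compare 18 vs 18: take 18 from left. Merged: [2, 4, 11, 16, 17, 18]
Append remaining from right: [18, 22]. Merged: [2, 4, 11, 16, 17, 18, 18, 22]

Final merged array: [2, 4, 11, 16, 17, 18, 18, 22]
Total comparisons: 6

The merged array is [2, 4, 11, 16, 17, 18, 18, 22], requiring 6 comparisons. The merge step runs in O(n) time where n is the total number of elements.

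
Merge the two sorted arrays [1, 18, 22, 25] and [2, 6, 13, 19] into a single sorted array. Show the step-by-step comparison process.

Merging process:

Compare 1 vs 2: take 1 from left. Merged: [1]
Compare 18 vs 2: take 2 from right. Merged: [1, 2]
Compare 18 vs 6: take 6 from right. Merged: [1, 2, 6]
Compare 18 vs 13: take 13 from right. Merged: [1, 2, 6, 13]
Compare 18 vs 19: take 18 from left. Merged: [1, 2, 6, 13, 18]
Compare 22 vs 19: take 19 from right. Merged: [1, 2, 6, 13, 18, 19]
Append remaining from left: [22, 25]. Merged: [1, 2, 6, 13, 18, 19, 22, 25]

Final merged array: [1, 2, 6, 13, 18, 19, 22, 25]
Total comparisons: 6

The merged array is [1, 2, 6, 13, 18, 19, 22, 25], requiring 6 comparisons. The merge step runs in O(n) time where n is the total number of elements.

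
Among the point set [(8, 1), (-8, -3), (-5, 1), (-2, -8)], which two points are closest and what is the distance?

Computing all pairwise distances among 4 points:

d((8, 1), (-8, -3)) = 16.4924
d((8, 1), (-5, 1)) = 13.0
d((8, 1), (-2, -8)) = 13.4536
d((-8, -3), (-5, 1)) = 5.0 <-- minimum
d((-8, -3), (-2, -8)) = 7.8102
d((-5, 1), (-2, -8)) = 9.4868

Closest pair: (-8, -3) and (-5, 1) with distance 5.0

The closest pair is (-8, -3) and (-5, 1) with Euclidean distance 5.0. For 4 points, brute-force pairwise comparison is shown above. For large n, the divide-and-conquer algorithm (sort by x, recurse on halves, check the dividing strip) achieves O(n log n).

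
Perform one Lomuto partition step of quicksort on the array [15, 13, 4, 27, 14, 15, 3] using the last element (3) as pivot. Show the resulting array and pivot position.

Lomuto partition with pivot = 3:

Initial array: [15, 13, 4, 27, 14, 15, 3]

arr[0]=15 > 3: no swap
arr[1]=13 > 3: no swap
arr[2]=4 > 3: no swap
arr[3]=27 > 3: no swap
arr[4]=14 > 3: no swap
arr[5]=15 > 3: no swap

Place pivot at position 0: [3, 13, 4, 27, 14, 15, 15]
Pivot position: 0

After partitioning with pivot 3, the array becomes [3, 13, 4, 27, 14, 15, 15]. The pivot is placed at index 0. All elements to the left of the pivot are <= 3, and all elements to the right are > 3.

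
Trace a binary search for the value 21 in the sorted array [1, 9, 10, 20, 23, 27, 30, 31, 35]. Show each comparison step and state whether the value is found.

Binary search for 21 in [1, 9, 10, 20, 23, 27, 30, 31, 35]:

lo=0, hi=8, mid=4, arr[mid]=23 -> 23 > 21, search left half
lo=0, hi=3, mid=1, arr[mid]=9 -> 9 < 21, search right half
lo=2, hi=3, mid=2, arr[mid]=10 -> 10 < 21, search right half
lo=3, hi=3, mid=3, arr[mid]=20 -> 20 < 21, search right half
lo=4 > hi=3, target 21 not found

Binary search determines that 21 is not in the array after 4 comparisons. The search space was exhausted without finding the target.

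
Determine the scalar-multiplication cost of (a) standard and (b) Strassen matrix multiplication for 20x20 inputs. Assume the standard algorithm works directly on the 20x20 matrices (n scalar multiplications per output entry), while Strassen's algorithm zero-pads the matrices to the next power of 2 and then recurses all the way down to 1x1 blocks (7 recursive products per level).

Matrix multiplication for 20x20 matrices:

Strassen's algorithm requires power-of-2 dimensions. Pad 20x20 to 32x32 (next power of 2).

Standard algorithm: 20^3 = 8000 multiplications
Strassen's algorithm: 7^(log2(32)) = 7^5 = 16807 multiplications
Difference: 8000 - 16807 = -8807 (Strassen uses MORE here due to padding overhead — for small or just-over-power-of-2 n, padding can outweigh the per-level savings)

Standard: 8000 multiplications (20^3). Strassen: 16807 multiplications (7^5, after padding to 32x32). Strassen reduces 8 recursive multiplications to 7 at each level.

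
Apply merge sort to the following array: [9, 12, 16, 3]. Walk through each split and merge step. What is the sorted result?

Merge sort trace:

Split: [9, 12, 16, 3] -> [9, 12] and [16, 3]
  Split: [9, 12] -> [9] and [12]
  Merge: [9] + [12] -> [9, 12]
  Split: [16, 3] -> [16] and [3]
  Merge: [16] + [3] -> [3, 16]
Merge: [9, 12] + [3, 16] -> [3, 9, 12, 16]

Final sorted array: [3, 9, 12, 16]

The merge sort proceeds by recursively splitting the array and merging sorted halves.
After all merges, the sorted array is [3, 9, 12, 16].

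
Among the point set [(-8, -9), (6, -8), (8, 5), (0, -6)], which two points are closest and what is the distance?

Computing all pairwise distances among 4 points:

d((-8, -9), (6, -8)) = 14.0357
d((-8, -9), (8, 5)) = 21.2603
d((-8, -9), (0, -6)) = 8.544
d((6, -8), (8, 5)) = 13.1529
d((6, -8), (0, -6)) = 6.3246 <-- minimum
d((8, 5), (0, -6)) = 13.6015

Closest pair: (6, -8) and (0, -6) with distance 6.3246

The closest pair is (6, -8) and (0, -6) with Euclidean distance 6.3246. For 4 points, brute-force pairwise comparison is shown above. For large n, the divide-and-conquer algorithm (sort by x, recurse on halves, check the dividing strip) achieves O(n log n).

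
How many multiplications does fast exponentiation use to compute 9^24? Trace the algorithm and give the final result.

Computing 9^24 by squaring (build up from 9^1; each line after the first costs one multiplication):

9^1 = 9
9^2 = (9^1)^2 = 9^2 = 81
9^3 = 9 * 9^2 = 9 * 81 = 729
9^6 = (9^3)^2 = 729^2 = 531441
9^12 = (9^6)^2 = 531441^2 = 282429536481
9^24 = (9^12)^2 = 282429536481^2 = 79766443076872509863361

Result: 79766443076872509863361
Multiplications needed: 5 (5 lines after 9^1)

9^24 = 79766443076872509863361. Using exponentiation by squaring, this requires 5 multiplications. The key idea: if the exponent is even, square the half-power; if odd, multiply by the base once.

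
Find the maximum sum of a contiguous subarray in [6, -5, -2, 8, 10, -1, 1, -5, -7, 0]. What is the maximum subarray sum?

Using Kadane's algorithm on [6, -5, -2, 8, 10, -1, 1, -5, -7, 0]:

Scanning through the array:
Position 1 (value -5): max_ending_here = 1, max_so_far = 6
Position 2 (value -2): max_ending_here = -1, max_so_far = 6
Position 3 (value 8): max_ending_here = 8, max_so_far = 8
Position 4 (value 10): max_ending_here = 18, max_so_far = 18
Position 5 (value -1): max_ending_here = 17, max_so_far = 18
Position 6 (value 1): max_ending_here = 18, max_so_far = 18
Position 7 (value -5): max_ending_here = 13, max_so_far = 18
Position 8 (value -7): max_ending_here = 6, max_so_far = 18
Position 9 (value 0): max_ending_here = 6, max_so_far = 18

Maximum subarray: [8, 10]
Maximum sum: 18

The maximum subarray is [8, 10] with sum 18. This subarray runs from index 3 to index 4.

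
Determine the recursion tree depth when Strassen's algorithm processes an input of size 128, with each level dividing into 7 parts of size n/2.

For divide and conquer with division factor 2:

Problem sizes at each level:
Level 0: 128
Level 1: 64
Level 2: 32
Level 3: 16
Level 4: 8
Level 5: 4
Level 6: 2
Level 7: 1

The root is level 0 and the size-1 base case is level 7 (the tree spans levels 0 through 7, i.e. 8 levels counting the root), so the depth is the number of divisions: log_2(128) = 7

The recursion tree depth is log_2(128) = 7. At each level, the problem size is divided by 2, so it takes 7 divisions to reduce to a base case of size 1. The algorithm makes 7 recursive calls at each level.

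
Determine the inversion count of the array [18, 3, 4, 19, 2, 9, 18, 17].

Finding inversions in [18, 3, 4, 19, 2, 9, 18, 17]:

(0, 1): arr[0]=18 > arr[1]=3
(0, 2): arr[0]=18 > arr[2]=4
(0, 4): arr[0]=18 > arr[4]=2
(0, 5): arr[0]=18 > arr[5]=9
(0, 7): arr[0]=18 > arr[7]=17
(1, 4): arr[1]=3 > arr[4]=2
(2, 4): arr[2]=4 > arr[4]=2
(3, 4): arr[3]=19 > arr[4]=2
(3, 5): arr[3]=19 > arr[5]=9
(3, 6): arr[3]=19 > arr[6]=18
(3, 7): arr[3]=19 > arr[7]=17
(6, 7): arr[6]=18 > arr[7]=17

Total inversions: 12

The array has 12 inversion(s): (0,1), (0,2), (0,4), (0,5), (0,7), (1,4), (2,4), (3,4), (3,5), (3,6), (3,7), (6,7). Each pair (i,j) satisfies i < j and arr[i] > arr[j].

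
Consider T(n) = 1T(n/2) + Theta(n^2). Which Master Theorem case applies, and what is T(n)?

Master Theorem for T(n) = 1T(n/2) + O(n^2):

a = 1, b = 2, c = 2
log_b(a) = log_2(1) = 0.0000

Case 3: c = 2 > log_2(1) = 0.0000
T(n) = O(n^2) = O(n^2)

For T(n) = 1T(n/2) + O(n^2): log_2(1) = 0.0000. This is Case 3 of the Master Theorem (c > log_b(a), work dominated by root), giving O(n^2).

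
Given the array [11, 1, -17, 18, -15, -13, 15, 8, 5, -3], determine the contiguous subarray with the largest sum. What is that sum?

Using Kadane's algorithm on [11, 1, -17, 18, -15, -13, 15, 8, 5, -3]:

Scanning through the array:
Position 1 (value 1): max_ending_here = 12, max_so_far = 12
Position 2 (value -17): max_ending_here = -5, max_so_far = 12
Position 3 (value 18): max_ending_here = 18, max_so_far = 18
Position 4 (value -15): max_ending_here = 3, max_so_far = 18
Position 5 (value -13): max_ending_here = -10, max_so_far = 18
Position 6 (value 15): max_ending_here = 15, max_so_far = 18
Position 7 (value 8): max_ending_here = 23, max_so_far = 23
Position 8 (value 5): max_ending_here = 28, max_so_far = 28
Position 9 (value -3): max_ending_here = 25, max_so_far = 28

Maximum subarray: [15, 8, 5]
Maximum sum: 28

The maximum subarray is [15, 8, 5] with sum 28. This subarray runs from index 6 to index 8.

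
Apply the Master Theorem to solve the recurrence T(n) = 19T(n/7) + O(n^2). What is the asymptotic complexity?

Master Theorem for T(n) = 19T(n/7) + O(n^2):

a = 19, b = 7, c = 2
log_b(a) = log_7(19) = 1.5131

Case 3: c = 2 > log_7(19) = 1.5131
T(n) = O(n^2) = O(n^2)

For T(n) = 19T(n/7) + O(n^2): log_7(19) = 1.5131. This is Case 3 of the Master Theorem (c > log_b(a), work dominated by root), giving O(n^2).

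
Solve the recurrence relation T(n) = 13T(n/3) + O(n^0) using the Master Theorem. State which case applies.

Master Theorem for T(n) = 13T(n/3) + O(n^0):

a = 13, b = 3, c = 0
log_b(a) = log_3(13) = 2.3347

Case 1: c = 0 < log_3(13) = 2.3347
T(n) = O(n^(log_3 13))

For T(n) = 13T(n/3) + O(n^0): log_3(13) = 2.3347. This is Case 1 of the Master Theorem (c < log_b(a), work dominated by leaves), giving O(n^(log_3 13)).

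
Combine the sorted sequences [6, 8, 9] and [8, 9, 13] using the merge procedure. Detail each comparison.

Merging process:

Compare 6 vs 8: take 6 from left. Merged: [6]
Compare 8 vs 8: take 8 from left. Merged: [6, 8]
Compare 9 vs 8: take 8 from right. Merged: [6, 8, 8]
Compare 9 vs 9: take 9 from left. Merged: [6, 8, 8, 9]
Append remaining from right: [9, 13]. Merged: [6, 8, 8, 9, 9, 13]

Final merged array: [6, 8, 8, 9, 9, 13]
Total comparisons: 4

The merged array is [6, 8, 8, 9, 9, 13], requiring 4 comparisons. The merge step runs in O(n) time where n is the total number of elements.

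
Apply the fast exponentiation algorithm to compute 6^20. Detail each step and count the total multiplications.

Computing 6^20 by squaring (build up from 6^1; each line after the first costs one multiplication):

6^1 = 6
6^2 = (6^1)^2 = 6^2 = 36
6^4 = (6^2)^2 = 36^2 = 1296
6^5 = 6 * 6^4 = 6 * 1296 = 7776
6^10 = (6^5)^2 = 7776^2 = 60466176
6^20 = (6^10)^2 = 60466176^2 = 3656158440062976

Result: 3656158440062976
Multiplications needed: 5 (5 lines after 6^1)

6^20 = 3656158440062976. Using exponentiation by squaring, this requires 5 multiplications. The key idea: if the exponent is even, square the half-power; if odd, multiply by the base once.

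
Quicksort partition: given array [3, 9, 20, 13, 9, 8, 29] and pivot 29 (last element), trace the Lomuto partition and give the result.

Lomuto partition with pivot = 29:

Initial array: [3, 9, 20, 13, 9, 8, 29]

arr[0]=3 <= 29: swap with position 0, array becomes [3, 9, 20, 13, 9, 8, 29]
arr[1]=9 <= 29: swap with position 1, array becomes [3, 9, 20, 13, 9, 8, 29]
arr[2]=20 <= 29: swap with position 2, array becomes [3, 9, 20, 13, 9, 8, 29]
arr[3]=13 <= 29: swap with position 3, array becomes [3, 9, 20, 13, 9, 8, 29]
arr[4]=9 <= 29: swap with position 4, array becomes [3, 9, 20, 13, 9, 8, 29]
arr[5]=8 <= 29: swap with position 5, array becomes [3, 9, 20, 13, 9, 8, 29]

Place pivot at position 6: [3, 9, 20, 13, 9, 8, 29]
Pivot position: 6

After partitioning with pivot 29, the array becomes [3, 9, 20, 13, 9, 8, 29]. The pivot is placed at index 6. All elements to the left of the pivot are <= 29, and all elements to the right are > 29.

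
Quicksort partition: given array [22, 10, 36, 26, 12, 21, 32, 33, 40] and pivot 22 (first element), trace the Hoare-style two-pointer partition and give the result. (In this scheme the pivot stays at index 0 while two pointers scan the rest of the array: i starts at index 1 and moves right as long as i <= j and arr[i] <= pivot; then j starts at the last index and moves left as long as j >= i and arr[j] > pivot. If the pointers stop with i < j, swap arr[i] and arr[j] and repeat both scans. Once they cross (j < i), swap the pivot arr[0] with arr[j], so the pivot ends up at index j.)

Hoare-style two-pointer partition with pivot = 22:

Initial array: [22, 10, 36, 26, 12, 21, 32, 33, 40]

Pointers start at i = 1, j = 8.
i stops at index 2 (arr[2]=36 > 22), j stops at index 5 (arr[5]=21 <= 22): swap arr[2] and arr[5], array becomes [22, 10, 21, 26, 12, 36, 32, 33, 40]
i stops at index 3 (arr[3]=26 > 22), j stops at index 4 (arr[4]=12 <= 22): swap arr[3] and arr[4], array becomes [22, 10, 21, 12, 26, 36, 32, 33, 40]
i ends at 4, j ends at 3: the pointers have crossed (j < i), so scanning stops.

Swap pivot arr[0] with arr[3] to place pivot at position 3: [12, 10, 21, 22, 26, 36, 32, 33, 40]
Pivot position: 3

After partitioning with pivot 22, the array becomes [12, 10, 21, 22, 26, 36, 32, 33, 40]. The pivot is placed at index 3. All elements to the left of the pivot are <= 22, and all elements to the right are > 22.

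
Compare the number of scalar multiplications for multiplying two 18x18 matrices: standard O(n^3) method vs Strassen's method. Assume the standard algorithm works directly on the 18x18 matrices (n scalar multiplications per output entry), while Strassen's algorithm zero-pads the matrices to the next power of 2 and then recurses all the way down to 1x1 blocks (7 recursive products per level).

Matrix multiplication for 18x18 matrices:

Strassen's algorithm requires power-of-2 dimensions. Pad 18x18 to 32x32 (next power of 2).

Standard algorithm: 18^3 = 5832 multiplications
Strassen's algorithm: 7^(log2(32)) = 7^5 = 16807 multiplications
Difference: 5832 - 16807 = -10975 (Strassen uses MORE here due to padding overhead — for small or just-over-power-of-2 n, padding can outweigh the per-level savings)

Standard: 5832 multiplications (18^3). Strassen: 16807 multiplications (7^5, after padding to 32x32). Strassen reduces 8 recursive multiplications to 7 at each level.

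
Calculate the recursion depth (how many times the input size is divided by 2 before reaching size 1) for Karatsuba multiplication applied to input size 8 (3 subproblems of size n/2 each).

For divide and conquer with division factor 2:

Problem sizes at each level:
Level 0: 8
Level 1: 4
Level 2: 2
Level 3: 1

The root is level 0 and the size-1 base case is level 3 (the tree spans levels 0 through 3, i.e. 4 levels counting the root), so the depth is the number of divisions: log_2(8) = 3

The recursion tree depth is log_2(8) = 3. At each level, the problem size is divided by 2, so it takes 3 divisions to reduce to a base case of size 1. The algorithm makes 3 recursive calls at each level.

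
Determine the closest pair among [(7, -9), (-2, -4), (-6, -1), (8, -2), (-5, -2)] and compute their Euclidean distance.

Computing all pairwise distances among 5 points:

d((7, -9), (-2, -4)) = 10.2956
d((7, -9), (-6, -1)) = 15.2643
d((7, -9), (8, -2)) = 7.0711
d((7, -9), (-5, -2)) = 13.8924
d((-2, -4), (-6, -1)) = 5.0
d((-2, -4), (8, -2)) = 10.198
d((-2, -4), (-5, -2)) = 3.6056
d((-6, -1), (8, -2)) = 14.0357
d((-6, -1), (-5, -2)) = 1.4142 <-- minimum
d((8, -2), (-5, -2)) = 13.0

Closest pair: (-6, -1) and (-5, -2) with distance 1.4142

The closest pair is (-6, -1) and (-5, -2) with Euclidean distance 1.4142. For 5 points, brute-force pairwise comparison is shown above. For large n, the divide-and-conquer algorithm (sort by x, recurse on halves, check the dividing strip) achieves O(n log n).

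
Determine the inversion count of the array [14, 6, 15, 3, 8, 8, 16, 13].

Finding inversions in [14, 6, 15, 3, 8, 8, 16, 13]:

(0, 1): arr[0]=14 > arr[1]=6
(0, 3): arr[0]=14 > arr[3]=3
(0, 4): arr[0]=14 > arr[4]=8
(0, 5): arr[0]=14 > arr[5]=8
(0, 7): arr[0]=14 > arr[7]=13
(1, 3): arr[1]=6 > arr[3]=3
(2, 3): arr[2]=15 > arr[3]=3
(2, 4): arr[2]=15 > arr[4]=8
(2, 5): arr[2]=15 > arr[5]=8
(2, 7): arr[2]=15 > arr[7]=13
(6, 7): arr[6]=16 > arr[7]=13

Total inversions: 11

The array has 11 inversion(s): (0,1), (0,3), (0,4), (0,5), (0,7), (1,3), (2,3), (2,4), (2,5), (2,7), (6,7). Each pair (i,j) satisfies i < j and arr[i] > arr[j].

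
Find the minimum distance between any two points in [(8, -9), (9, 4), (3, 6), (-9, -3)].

Computing all pairwise distances among 4 points:

d((8, -9), (9, 4)) = 13.0384
d((8, -9), (3, 6)) = 15.8114
d((8, -9), (-9, -3)) = 18.0278
d((9, 4), (3, 6)) = 6.3246 <-- minimum
d((9, 4), (-9, -3)) = 19.3132
d((3, 6), (-9, -3)) = 15.0

Closest pair: (9, 4) and (3, 6) with distance 6.3246

The closest pair is (9, 4) and (3, 6) with Euclidean distance 6.3246. For 4 points, brute-force pairwise comparison is shown above. For large n, the divide-and-conquer algorithm (sort by x, recurse on halves, check the dividing strip) achieves O(n log n).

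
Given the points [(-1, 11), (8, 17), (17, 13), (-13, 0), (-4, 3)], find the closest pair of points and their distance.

Computing all pairwise distances among 5 points:

d((-1, 11), (8, 17)) = 10.8167
d((-1, 11), (17, 13)) = 18.1108
d((-1, 11), (-13, 0)) = 16.2788
d((-1, 11), (-4, 3)) = 8.544 <-- minimum
d((8, 17), (17, 13)) = 9.8489
d((8, 17), (-13, 0)) = 27.0185
d((8, 17), (-4, 3)) = 18.4391
d((17, 13), (-13, 0)) = 32.6956
d((17, 13), (-4, 3)) = 23.2594
d((-13, 0), (-4, 3)) = 9.4868

Closest pair: (-1, 11) and (-4, 3) with distance 8.544

The closest pair is (-1, 11) and (-4, 3) with Euclidean distance 8.544. For 5 points, brute-force pairwise comparison is shown above. For large n, the divide-and-conquer algorithm (sort by x, recurse on halves, check the dividing strip) achieves O(n log n).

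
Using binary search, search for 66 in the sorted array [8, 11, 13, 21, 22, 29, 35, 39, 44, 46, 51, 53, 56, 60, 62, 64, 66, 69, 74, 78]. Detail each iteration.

Binary search for 66 in [8, 11, 13, 21, 22, 29, 35, 39, 44, 46, 51, 53, 56, 60, 62, 64, 66, 69, 74, 78]:

lo=0, hi=19, mid=9, arr[mid]=46 -> 46 < 66, search right half
lo=10, hi=19, mid=14, arr[mid]=62 -> 62 < 66, search right half
lo=15, hi=19, mid=17, arr[mid]=69 -> 69 > 66, search left half
lo=15, hi=16, mid=15, arr[mid]=64 -> 64 < 66, search right half
lo=16, hi=16, mid=16, arr[mid]=66 -> Found target at index 16!

Binary search finds 66 at index 16 after 5 comparisons. The search repeatedly halves the search space by comparing with the middle element.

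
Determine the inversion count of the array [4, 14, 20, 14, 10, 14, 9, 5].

Finding inversions in [4, 14, 20, 14, 10, 14, 9, 5]:

(1, 4): arr[1]=14 > arr[4]=10
(1, 6): arr[1]=14 > arr[6]=9
(1, 7): arr[1]=14 > arr[7]=5
(2, 3): arr[2]=20 > arr[3]=14
(2, 4): arr[2]=20 > arr[4]=10
(2, 5): arr[2]=20 > arr[5]=14
(2, 6): arr[2]=20 > arr[6]=9
(2, 7): arr[2]=20 > arr[7]=5
(3, 4): arr[3]=14 > arr[4]=10
(3, 6): arr[3]=14 > arr[6]=9
(3, 7): arr[3]=14 > arr[7]=5
(4, 6): arr[4]=10 > arr[6]=9
(4, 7): arr[4]=10 > arr[7]=5
(5, 6): arr[5]=14 > arr[6]=9
(5, 7): arr[5]=14 > arr[7]=5
(6, 7): arr[6]=9 > arr[7]=5

Total inversions: 16

The array has 16 inversion(s): (1,4), (1,6), (1,7), (2,3), (2,4), (2,5), (2,6), (2,7), (3,4), (3,6), (3,7), (4,6), (4,7), (5,6), (5,7), (6,7). Each pair (i,j) satisfies i < j and arr[i] > arr[j].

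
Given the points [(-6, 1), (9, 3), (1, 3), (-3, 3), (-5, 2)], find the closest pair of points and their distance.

Computing all pairwise distances among 5 points:

d((-6, 1), (9, 3)) = 15.1327
d((-6, 1), (1, 3)) = 7.2801
d((-6, 1), (-3, 3)) = 3.6056
d((-6, 1), (-5, 2)) = 1.4142 <-- minimum
d((9, 3), (1, 3)) = 8.0
d((9, 3), (-3, 3)) = 12.0
d((9, 3), (-5, 2)) = 14.0357
d((1, 3), (-3, 3)) = 4.0
d((1, 3), (-5, 2)) = 6.0828
d((-3, 3), (-5, 2)) = 2.2361

Closest pair: (-6, 1) and (-5, 2) with distance 1.4142

The closest pair is (-6, 1) and (-5, 2) with Euclidean distance 1.4142. For 5 points, brute-force pairwise comparison is shown above. For large n, the divide-and-conquer algorithm (sort by x, recurse on halves, check the dividing strip) achieves O(n log n).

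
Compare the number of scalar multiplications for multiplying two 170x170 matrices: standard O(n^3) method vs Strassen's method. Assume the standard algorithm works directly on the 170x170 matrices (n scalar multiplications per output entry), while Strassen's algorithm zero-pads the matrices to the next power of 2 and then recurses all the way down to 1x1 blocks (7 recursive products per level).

Matrix multiplication for 170x170 matrices:

Strassen's algorithm requires power-of-2 dimensions. Pad 170x170 to 256x256 (next power of 2).

Standard algorithm: 170^3 = 4913000 multiplications
Strassen's algorithm: 7^(log2(256)) = 7^8 = 5764801 multiplications
Difference: 4913000 - 5764801 = -851801 (Strassen uses MORE here due to padding overhead — for small or just-over-power-of-2 n, padding can outweigh the per-level savings)

Standard: 4913000 multiplications (170^3). Strassen: 5764801 multiplications (7^8, after padding to 256x256). Strassen reduces 8 recursive multiplications to 7 at each level.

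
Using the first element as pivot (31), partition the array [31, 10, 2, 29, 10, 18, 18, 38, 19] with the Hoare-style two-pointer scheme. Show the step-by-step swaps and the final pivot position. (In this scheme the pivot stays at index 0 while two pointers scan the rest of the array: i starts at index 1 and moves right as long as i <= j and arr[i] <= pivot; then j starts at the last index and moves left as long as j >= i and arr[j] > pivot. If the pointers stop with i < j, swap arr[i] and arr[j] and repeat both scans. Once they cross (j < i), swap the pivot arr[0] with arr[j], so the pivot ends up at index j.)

Hoare-style two-pointer partition with pivot = 31:

Initial array: [31, 10, 2, 29, 10, 18, 18, 38, 19]

Pointers start at i = 1, j = 8.
i stops at index 7 (arr[7]=38 > 31), j stops at index 8 (arr[8]=19 <= 31): swap arr[7] and arr[8], array becomes [31, 10, 2, 29, 10, 18, 18, 19, 38]
i ends at 8, j ends at 7: the pointers have crossed (j < i), so scanning stops.

Swap pivot arr[0] with arr[7] to place pivot at position 7: [19, 10, 2, 29, 10, 18, 18, 31, 38]
Pivot position: 7

After partitioning with pivot 31, the array becomes [19, 10, 2, 29, 10, 18, 18, 31, 38]. The pivot is placed at index 7. All elements to the left of the pivot are <= 31, and all elements to the right are > 31.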